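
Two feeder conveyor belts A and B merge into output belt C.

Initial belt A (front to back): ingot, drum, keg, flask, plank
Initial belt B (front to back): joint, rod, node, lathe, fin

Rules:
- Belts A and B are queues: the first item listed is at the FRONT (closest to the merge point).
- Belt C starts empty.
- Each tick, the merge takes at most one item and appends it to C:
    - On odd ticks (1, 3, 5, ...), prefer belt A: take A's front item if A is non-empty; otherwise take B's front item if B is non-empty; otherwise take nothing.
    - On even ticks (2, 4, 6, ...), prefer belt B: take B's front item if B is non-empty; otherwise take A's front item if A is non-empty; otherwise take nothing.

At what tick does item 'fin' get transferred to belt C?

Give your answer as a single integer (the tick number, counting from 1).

Answer: 10

Derivation:
Tick 1: prefer A, take ingot from A; A=[drum,keg,flask,plank] B=[joint,rod,node,lathe,fin] C=[ingot]
Tick 2: prefer B, take joint from B; A=[drum,keg,flask,plank] B=[rod,node,lathe,fin] C=[ingot,joint]
Tick 3: prefer A, take drum from A; A=[keg,flask,plank] B=[rod,node,lathe,fin] C=[ingot,joint,drum]
Tick 4: prefer B, take rod from B; A=[keg,flask,plank] B=[node,lathe,fin] C=[ingot,joint,drum,rod]
Tick 5: prefer A, take keg from A; A=[flask,plank] B=[node,lathe,fin] C=[ingot,joint,drum,rod,keg]
Tick 6: prefer B, take node from B; A=[flask,plank] B=[lathe,fin] C=[ingot,joint,drum,rod,keg,node]
Tick 7: prefer A, take flask from A; A=[plank] B=[lathe,fin] C=[ingot,joint,drum,rod,keg,node,flask]
Tick 8: prefer B, take lathe from B; A=[plank] B=[fin] C=[ingot,joint,drum,rod,keg,node,flask,lathe]
Tick 9: prefer A, take plank from A; A=[-] B=[fin] C=[ingot,joint,drum,rod,keg,node,flask,lathe,plank]
Tick 10: prefer B, take fin from B; A=[-] B=[-] C=[ingot,joint,drum,rod,keg,node,flask,lathe,plank,fin]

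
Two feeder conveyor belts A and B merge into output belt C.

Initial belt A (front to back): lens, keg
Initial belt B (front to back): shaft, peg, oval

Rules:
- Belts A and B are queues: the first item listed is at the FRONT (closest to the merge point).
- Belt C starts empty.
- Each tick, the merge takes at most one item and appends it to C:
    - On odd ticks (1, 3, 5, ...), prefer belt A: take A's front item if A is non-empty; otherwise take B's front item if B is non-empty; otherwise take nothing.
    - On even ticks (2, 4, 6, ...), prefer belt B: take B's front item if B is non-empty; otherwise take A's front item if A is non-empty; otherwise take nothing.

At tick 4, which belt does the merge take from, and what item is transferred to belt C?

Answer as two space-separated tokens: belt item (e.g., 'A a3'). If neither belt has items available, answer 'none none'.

Answer: B peg

Derivation:
Tick 1: prefer A, take lens from A; A=[keg] B=[shaft,peg,oval] C=[lens]
Tick 2: prefer B, take shaft from B; A=[keg] B=[peg,oval] C=[lens,shaft]
Tick 3: prefer A, take keg from A; A=[-] B=[peg,oval] C=[lens,shaft,keg]
Tick 4: prefer B, take peg from B; A=[-] B=[oval] C=[lens,shaft,keg,peg]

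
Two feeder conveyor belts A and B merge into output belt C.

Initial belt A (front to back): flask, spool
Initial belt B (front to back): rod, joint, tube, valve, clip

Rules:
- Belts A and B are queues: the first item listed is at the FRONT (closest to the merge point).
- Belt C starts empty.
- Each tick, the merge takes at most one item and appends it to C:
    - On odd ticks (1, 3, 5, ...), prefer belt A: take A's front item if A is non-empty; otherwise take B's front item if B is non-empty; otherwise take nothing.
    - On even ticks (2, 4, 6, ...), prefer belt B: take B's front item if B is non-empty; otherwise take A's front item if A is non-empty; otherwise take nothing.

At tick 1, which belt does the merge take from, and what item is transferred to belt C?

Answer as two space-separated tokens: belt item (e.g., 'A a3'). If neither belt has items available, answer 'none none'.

Answer: A flask

Derivation:
Tick 1: prefer A, take flask from A; A=[spool] B=[rod,joint,tube,valve,clip] C=[flask]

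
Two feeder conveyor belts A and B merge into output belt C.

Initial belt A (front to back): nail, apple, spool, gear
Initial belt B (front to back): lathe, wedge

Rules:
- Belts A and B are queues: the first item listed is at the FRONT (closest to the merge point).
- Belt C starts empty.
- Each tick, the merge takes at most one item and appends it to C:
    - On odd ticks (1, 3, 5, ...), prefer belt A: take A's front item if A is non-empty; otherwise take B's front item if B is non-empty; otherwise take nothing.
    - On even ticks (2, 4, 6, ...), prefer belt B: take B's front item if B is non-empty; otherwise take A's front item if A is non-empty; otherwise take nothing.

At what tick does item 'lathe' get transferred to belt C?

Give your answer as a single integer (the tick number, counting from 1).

Tick 1: prefer A, take nail from A; A=[apple,spool,gear] B=[lathe,wedge] C=[nail]
Tick 2: prefer B, take lathe from B; A=[apple,spool,gear] B=[wedge] C=[nail,lathe]

Answer: 2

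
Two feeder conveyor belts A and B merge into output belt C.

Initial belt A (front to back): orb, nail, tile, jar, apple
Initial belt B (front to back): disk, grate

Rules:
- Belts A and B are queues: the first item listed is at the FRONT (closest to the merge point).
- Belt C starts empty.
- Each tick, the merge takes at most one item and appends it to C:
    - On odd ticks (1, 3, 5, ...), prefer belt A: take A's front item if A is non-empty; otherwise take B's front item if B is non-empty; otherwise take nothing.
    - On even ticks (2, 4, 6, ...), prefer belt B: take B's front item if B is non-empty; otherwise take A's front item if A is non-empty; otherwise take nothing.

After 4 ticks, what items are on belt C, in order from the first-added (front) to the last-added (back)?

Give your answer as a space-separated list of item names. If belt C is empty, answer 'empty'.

Tick 1: prefer A, take orb from A; A=[nail,tile,jar,apple] B=[disk,grate] C=[orb]
Tick 2: prefer B, take disk from B; A=[nail,tile,jar,apple] B=[grate] C=[orb,disk]
Tick 3: prefer A, take nail from A; A=[tile,jar,apple] B=[grate] C=[orb,disk,nail]
Tick 4: prefer B, take grate from B; A=[tile,jar,apple] B=[-] C=[orb,disk,nail,grate]

Answer: orb disk nail grate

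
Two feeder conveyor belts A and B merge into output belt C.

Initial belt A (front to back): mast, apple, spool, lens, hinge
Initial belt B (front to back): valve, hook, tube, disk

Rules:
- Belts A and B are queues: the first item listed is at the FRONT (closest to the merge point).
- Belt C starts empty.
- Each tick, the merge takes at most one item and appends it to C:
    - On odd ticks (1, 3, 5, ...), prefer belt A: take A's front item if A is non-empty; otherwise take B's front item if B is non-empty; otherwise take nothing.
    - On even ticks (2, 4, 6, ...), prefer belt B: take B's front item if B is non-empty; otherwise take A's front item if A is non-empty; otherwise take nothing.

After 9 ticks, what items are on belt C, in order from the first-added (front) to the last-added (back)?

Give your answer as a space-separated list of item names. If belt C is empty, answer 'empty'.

Tick 1: prefer A, take mast from A; A=[apple,spool,lens,hinge] B=[valve,hook,tube,disk] C=[mast]
Tick 2: prefer B, take valve from B; A=[apple,spool,lens,hinge] B=[hook,tube,disk] C=[mast,valve]
Tick 3: prefer A, take apple from A; A=[spool,lens,hinge] B=[hook,tube,disk] C=[mast,valve,apple]
Tick 4: prefer B, take hook from B; A=[spool,lens,hinge] B=[tube,disk] C=[mast,valve,apple,hook]
Tick 5: prefer A, take spool from A; A=[lens,hinge] B=[tube,disk] C=[mast,valve,apple,hook,spool]
Tick 6: prefer B, take tube from B; A=[lens,hinge] B=[disk] C=[mast,valve,apple,hook,spool,tube]
Tick 7: prefer A, take lens from A; A=[hinge] B=[disk] C=[mast,valve,apple,hook,spool,tube,lens]
Tick 8: prefer B, take disk from B; A=[hinge] B=[-] C=[mast,valve,apple,hook,spool,tube,lens,disk]
Tick 9: prefer A, take hinge from A; A=[-] B=[-] C=[mast,valve,apple,hook,spool,tube,lens,disk,hinge]

Answer: mast valve apple hook spool tube lens disk hinge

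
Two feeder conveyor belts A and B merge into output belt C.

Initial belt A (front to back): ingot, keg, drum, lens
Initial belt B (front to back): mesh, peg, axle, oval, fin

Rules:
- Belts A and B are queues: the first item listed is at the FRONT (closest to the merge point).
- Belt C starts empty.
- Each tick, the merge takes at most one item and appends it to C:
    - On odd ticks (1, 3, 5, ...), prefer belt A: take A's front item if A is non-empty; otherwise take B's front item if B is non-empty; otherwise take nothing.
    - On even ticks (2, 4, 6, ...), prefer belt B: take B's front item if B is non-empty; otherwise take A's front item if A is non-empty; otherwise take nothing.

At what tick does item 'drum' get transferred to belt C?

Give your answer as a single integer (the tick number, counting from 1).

Tick 1: prefer A, take ingot from A; A=[keg,drum,lens] B=[mesh,peg,axle,oval,fin] C=[ingot]
Tick 2: prefer B, take mesh from B; A=[keg,drum,lens] B=[peg,axle,oval,fin] C=[ingot,mesh]
Tick 3: prefer A, take keg from A; A=[drum,lens] B=[peg,axle,oval,fin] C=[ingot,mesh,keg]
Tick 4: prefer B, take peg from B; A=[drum,lens] B=[axle,oval,fin] C=[ingot,mesh,keg,peg]
Tick 5: prefer A, take drum from A; A=[lens] B=[axle,oval,fin] C=[ingot,mesh,keg,peg,drum]

Answer: 5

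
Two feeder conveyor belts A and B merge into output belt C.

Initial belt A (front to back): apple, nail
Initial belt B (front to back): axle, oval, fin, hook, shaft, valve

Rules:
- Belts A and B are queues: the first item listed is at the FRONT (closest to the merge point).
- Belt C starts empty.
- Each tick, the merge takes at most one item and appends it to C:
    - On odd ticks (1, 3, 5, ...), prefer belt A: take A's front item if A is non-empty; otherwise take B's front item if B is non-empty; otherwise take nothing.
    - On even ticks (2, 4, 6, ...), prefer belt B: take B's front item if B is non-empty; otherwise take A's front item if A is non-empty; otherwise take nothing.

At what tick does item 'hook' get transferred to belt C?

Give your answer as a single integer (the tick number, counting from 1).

Answer: 6

Derivation:
Tick 1: prefer A, take apple from A; A=[nail] B=[axle,oval,fin,hook,shaft,valve] C=[apple]
Tick 2: prefer B, take axle from B; A=[nail] B=[oval,fin,hook,shaft,valve] C=[apple,axle]
Tick 3: prefer A, take nail from A; A=[-] B=[oval,fin,hook,shaft,valve] C=[apple,axle,nail]
Tick 4: prefer B, take oval from B; A=[-] B=[fin,hook,shaft,valve] C=[apple,axle,nail,oval]
Tick 5: prefer A, take fin from B; A=[-] B=[hook,shaft,valve] C=[apple,axle,nail,oval,fin]
Tick 6: prefer B, take hook from B; A=[-] B=[shaft,valve] C=[apple,axle,nail,oval,fin,hook]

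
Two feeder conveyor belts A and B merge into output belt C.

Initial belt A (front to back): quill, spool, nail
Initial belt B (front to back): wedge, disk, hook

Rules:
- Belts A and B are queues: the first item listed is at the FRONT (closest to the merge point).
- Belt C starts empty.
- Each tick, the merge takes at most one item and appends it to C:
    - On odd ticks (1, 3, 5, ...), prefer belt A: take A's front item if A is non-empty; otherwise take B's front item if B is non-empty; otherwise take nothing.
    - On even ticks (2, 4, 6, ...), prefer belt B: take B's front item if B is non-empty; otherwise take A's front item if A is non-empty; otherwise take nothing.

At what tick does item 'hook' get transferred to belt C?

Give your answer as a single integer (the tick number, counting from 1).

Answer: 6

Derivation:
Tick 1: prefer A, take quill from A; A=[spool,nail] B=[wedge,disk,hook] C=[quill]
Tick 2: prefer B, take wedge from B; A=[spool,nail] B=[disk,hook] C=[quill,wedge]
Tick 3: prefer A, take spool from A; A=[nail] B=[disk,hook] C=[quill,wedge,spool]
Tick 4: prefer B, take disk from B; A=[nail] B=[hook] C=[quill,wedge,spool,disk]
Tick 5: prefer A, take nail from A; A=[-] B=[hook] C=[quill,wedge,spool,disk,nail]
Tick 6: prefer B, take hook from B; A=[-] B=[-] C=[quill,wedge,spool,disk,nail,hook]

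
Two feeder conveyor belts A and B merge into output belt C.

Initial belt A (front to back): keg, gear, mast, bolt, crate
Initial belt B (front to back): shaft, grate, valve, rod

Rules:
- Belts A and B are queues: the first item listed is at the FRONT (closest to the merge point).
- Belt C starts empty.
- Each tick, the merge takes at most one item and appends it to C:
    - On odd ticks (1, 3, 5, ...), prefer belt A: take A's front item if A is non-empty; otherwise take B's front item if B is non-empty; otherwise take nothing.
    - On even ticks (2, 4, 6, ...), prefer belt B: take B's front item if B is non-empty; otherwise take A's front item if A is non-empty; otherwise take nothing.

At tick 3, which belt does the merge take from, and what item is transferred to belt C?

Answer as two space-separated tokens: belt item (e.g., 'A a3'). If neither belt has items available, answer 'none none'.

Answer: A gear

Derivation:
Tick 1: prefer A, take keg from A; A=[gear,mast,bolt,crate] B=[shaft,grate,valve,rod] C=[keg]
Tick 2: prefer B, take shaft from B; A=[gear,mast,bolt,crate] B=[grate,valve,rod] C=[keg,shaft]
Tick 3: prefer A, take gear from A; A=[mast,bolt,crate] B=[grate,valve,rod] C=[keg,shaft,gear]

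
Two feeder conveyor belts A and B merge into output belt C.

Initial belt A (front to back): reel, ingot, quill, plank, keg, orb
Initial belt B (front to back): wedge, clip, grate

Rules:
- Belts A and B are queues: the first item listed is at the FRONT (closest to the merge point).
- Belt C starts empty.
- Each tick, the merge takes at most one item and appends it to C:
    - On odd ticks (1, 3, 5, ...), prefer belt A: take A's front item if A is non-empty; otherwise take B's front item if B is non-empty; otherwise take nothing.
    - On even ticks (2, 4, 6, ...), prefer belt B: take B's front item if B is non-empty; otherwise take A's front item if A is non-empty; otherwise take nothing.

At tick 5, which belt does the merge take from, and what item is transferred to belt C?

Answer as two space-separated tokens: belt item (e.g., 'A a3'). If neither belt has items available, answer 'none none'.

Answer: A quill

Derivation:
Tick 1: prefer A, take reel from A; A=[ingot,quill,plank,keg,orb] B=[wedge,clip,grate] C=[reel]
Tick 2: prefer B, take wedge from B; A=[ingot,quill,plank,keg,orb] B=[clip,grate] C=[reel,wedge]
Tick 3: prefer A, take ingot from A; A=[quill,plank,keg,orb] B=[clip,grate] C=[reel,wedge,ingot]
Tick 4: prefer B, take clip from B; A=[quill,plank,keg,orb] B=[grate] C=[reel,wedge,ingot,clip]
Tick 5: prefer A, take quill from A; A=[plank,keg,orb] B=[grate] C=[reel,wedge,ingot,clip,quill]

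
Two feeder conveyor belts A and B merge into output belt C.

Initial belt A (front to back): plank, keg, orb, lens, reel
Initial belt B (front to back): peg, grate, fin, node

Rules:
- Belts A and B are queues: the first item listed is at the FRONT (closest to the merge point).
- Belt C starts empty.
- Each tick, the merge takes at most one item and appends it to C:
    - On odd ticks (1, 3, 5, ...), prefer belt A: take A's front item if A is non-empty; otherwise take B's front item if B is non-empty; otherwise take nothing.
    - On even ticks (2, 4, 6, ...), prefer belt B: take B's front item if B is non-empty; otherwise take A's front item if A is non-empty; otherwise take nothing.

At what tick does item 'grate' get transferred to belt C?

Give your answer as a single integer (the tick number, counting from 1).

Tick 1: prefer A, take plank from A; A=[keg,orb,lens,reel] B=[peg,grate,fin,node] C=[plank]
Tick 2: prefer B, take peg from B; A=[keg,orb,lens,reel] B=[grate,fin,node] C=[plank,peg]
Tick 3: prefer A, take keg from A; A=[orb,lens,reel] B=[grate,fin,node] C=[plank,peg,keg]
Tick 4: prefer B, take grate from B; A=[orb,lens,reel] B=[fin,node] C=[plank,peg,keg,grate]

Answer: 4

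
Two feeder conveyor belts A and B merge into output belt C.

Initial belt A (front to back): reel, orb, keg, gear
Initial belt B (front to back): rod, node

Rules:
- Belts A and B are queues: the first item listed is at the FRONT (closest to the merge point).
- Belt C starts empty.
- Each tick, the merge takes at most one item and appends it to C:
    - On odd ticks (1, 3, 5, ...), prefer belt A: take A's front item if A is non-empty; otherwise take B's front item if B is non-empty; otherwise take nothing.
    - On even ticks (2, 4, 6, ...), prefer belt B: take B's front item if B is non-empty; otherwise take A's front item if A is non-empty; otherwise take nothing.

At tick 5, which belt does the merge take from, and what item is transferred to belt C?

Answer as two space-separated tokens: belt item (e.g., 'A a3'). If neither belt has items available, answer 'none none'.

Answer: A keg

Derivation:
Tick 1: prefer A, take reel from A; A=[orb,keg,gear] B=[rod,node] C=[reel]
Tick 2: prefer B, take rod from B; A=[orb,keg,gear] B=[node] C=[reel,rod]
Tick 3: prefer A, take orb from A; A=[keg,gear] B=[node] C=[reel,rod,orb]
Tick 4: prefer B, take node from B; A=[keg,gear] B=[-] C=[reel,rod,orb,node]
Tick 5: prefer A, take keg from A; A=[gear] B=[-] C=[reel,rod,orb,node,keg]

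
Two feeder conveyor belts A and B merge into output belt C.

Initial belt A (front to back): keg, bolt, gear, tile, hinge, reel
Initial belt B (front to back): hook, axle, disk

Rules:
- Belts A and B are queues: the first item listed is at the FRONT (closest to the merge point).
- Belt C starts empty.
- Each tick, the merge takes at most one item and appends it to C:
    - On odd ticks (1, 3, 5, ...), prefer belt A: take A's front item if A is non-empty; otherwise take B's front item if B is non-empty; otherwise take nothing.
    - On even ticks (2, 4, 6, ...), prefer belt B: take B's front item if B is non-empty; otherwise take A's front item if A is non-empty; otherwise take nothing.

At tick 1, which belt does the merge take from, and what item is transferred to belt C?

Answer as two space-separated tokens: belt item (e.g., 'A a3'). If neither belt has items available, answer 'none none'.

Answer: A keg

Derivation:
Tick 1: prefer A, take keg from A; A=[bolt,gear,tile,hinge,reel] B=[hook,axle,disk] C=[keg]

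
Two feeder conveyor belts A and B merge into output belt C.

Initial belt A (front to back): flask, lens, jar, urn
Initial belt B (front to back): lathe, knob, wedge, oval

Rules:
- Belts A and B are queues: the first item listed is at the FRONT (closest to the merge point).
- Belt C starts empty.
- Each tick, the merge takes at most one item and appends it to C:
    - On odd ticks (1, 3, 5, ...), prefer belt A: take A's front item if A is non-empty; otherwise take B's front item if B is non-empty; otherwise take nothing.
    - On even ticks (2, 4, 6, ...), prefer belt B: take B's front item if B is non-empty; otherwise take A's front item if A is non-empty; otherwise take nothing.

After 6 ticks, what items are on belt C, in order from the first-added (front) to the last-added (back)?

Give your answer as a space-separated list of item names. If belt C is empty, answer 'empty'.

Tick 1: prefer A, take flask from A; A=[lens,jar,urn] B=[lathe,knob,wedge,oval] C=[flask]
Tick 2: prefer B, take lathe from B; A=[lens,jar,urn] B=[knob,wedge,oval] C=[flask,lathe]
Tick 3: prefer A, take lens from A; A=[jar,urn] B=[knob,wedge,oval] C=[flask,lathe,lens]
Tick 4: prefer B, take knob from B; A=[jar,urn] B=[wedge,oval] C=[flask,lathe,lens,knob]
Tick 5: prefer A, take jar from A; A=[urn] B=[wedge,oval] C=[flask,lathe,lens,knob,jar]
Tick 6: prefer B, take wedge from B; A=[urn] B=[oval] C=[flask,lathe,lens,knob,jar,wedge]

Answer: flask lathe lens knob jar wedge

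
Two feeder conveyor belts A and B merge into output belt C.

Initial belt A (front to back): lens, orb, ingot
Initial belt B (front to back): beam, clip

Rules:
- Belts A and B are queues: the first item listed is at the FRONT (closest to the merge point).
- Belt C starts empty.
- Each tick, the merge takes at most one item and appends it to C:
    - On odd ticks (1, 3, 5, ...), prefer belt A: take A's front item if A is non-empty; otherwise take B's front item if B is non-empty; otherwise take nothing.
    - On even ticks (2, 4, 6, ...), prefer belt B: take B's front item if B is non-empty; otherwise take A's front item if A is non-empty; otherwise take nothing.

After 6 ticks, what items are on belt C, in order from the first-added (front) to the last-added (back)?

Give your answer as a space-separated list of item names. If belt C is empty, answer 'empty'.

Tick 1: prefer A, take lens from A; A=[orb,ingot] B=[beam,clip] C=[lens]
Tick 2: prefer B, take beam from B; A=[orb,ingot] B=[clip] C=[lens,beam]
Tick 3: prefer A, take orb from A; A=[ingot] B=[clip] C=[lens,beam,orb]
Tick 4: prefer B, take clip from B; A=[ingot] B=[-] C=[lens,beam,orb,clip]
Tick 5: prefer A, take ingot from A; A=[-] B=[-] C=[lens,beam,orb,clip,ingot]
Tick 6: prefer B, both empty, nothing taken; A=[-] B=[-] C=[lens,beam,orb,clip,ingot]

Answer: lens beam orb clip ingot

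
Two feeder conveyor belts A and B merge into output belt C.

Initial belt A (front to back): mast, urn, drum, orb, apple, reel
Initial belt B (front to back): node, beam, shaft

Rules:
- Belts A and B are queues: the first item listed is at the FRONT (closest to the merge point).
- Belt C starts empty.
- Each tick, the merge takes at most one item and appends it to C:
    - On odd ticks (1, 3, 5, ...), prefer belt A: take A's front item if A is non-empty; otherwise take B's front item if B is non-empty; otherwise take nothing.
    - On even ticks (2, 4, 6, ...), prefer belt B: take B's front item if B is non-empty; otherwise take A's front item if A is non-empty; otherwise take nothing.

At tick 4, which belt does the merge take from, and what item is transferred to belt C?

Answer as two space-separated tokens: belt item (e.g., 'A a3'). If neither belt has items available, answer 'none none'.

Answer: B beam

Derivation:
Tick 1: prefer A, take mast from A; A=[urn,drum,orb,apple,reel] B=[node,beam,shaft] C=[mast]
Tick 2: prefer B, take node from B; A=[urn,drum,orb,apple,reel] B=[beam,shaft] C=[mast,node]
Tick 3: prefer A, take urn from A; A=[drum,orb,apple,reel] B=[beam,shaft] C=[mast,node,urn]
Tick 4: prefer B, take beam from B; A=[drum,orb,apple,reel] B=[shaft] C=[mast,node,urn,beam]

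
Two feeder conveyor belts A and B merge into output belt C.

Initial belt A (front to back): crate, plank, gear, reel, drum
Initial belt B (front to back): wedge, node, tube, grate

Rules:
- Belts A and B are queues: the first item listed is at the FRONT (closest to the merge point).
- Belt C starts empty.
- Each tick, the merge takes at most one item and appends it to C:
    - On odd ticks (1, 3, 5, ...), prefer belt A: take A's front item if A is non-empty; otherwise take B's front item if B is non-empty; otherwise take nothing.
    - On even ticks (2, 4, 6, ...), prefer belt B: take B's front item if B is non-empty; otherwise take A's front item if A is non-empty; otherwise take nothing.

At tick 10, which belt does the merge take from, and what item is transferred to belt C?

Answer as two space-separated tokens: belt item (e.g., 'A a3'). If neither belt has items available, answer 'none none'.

Tick 1: prefer A, take crate from A; A=[plank,gear,reel,drum] B=[wedge,node,tube,grate] C=[crate]
Tick 2: prefer B, take wedge from B; A=[plank,gear,reel,drum] B=[node,tube,grate] C=[crate,wedge]
Tick 3: prefer A, take plank from A; A=[gear,reel,drum] B=[node,tube,grate] C=[crate,wedge,plank]
Tick 4: prefer B, take node from B; A=[gear,reel,drum] B=[tube,grate] C=[crate,wedge,plank,node]
Tick 5: prefer A, take gear from A; A=[reel,drum] B=[tube,grate] C=[crate,wedge,plank,node,gear]
Tick 6: prefer B, take tube from B; A=[reel,drum] B=[grate] C=[crate,wedge,plank,node,gear,tube]
Tick 7: prefer A, take reel from A; A=[drum] B=[grate] C=[crate,wedge,plank,node,gear,tube,reel]
Tick 8: prefer B, take grate from B; A=[drum] B=[-] C=[crate,wedge,plank,node,gear,tube,reel,grate]
Tick 9: prefer A, take drum from A; A=[-] B=[-] C=[crate,wedge,plank,node,gear,tube,reel,grate,drum]
Tick 10: prefer B, both empty, nothing taken; A=[-] B=[-] C=[crate,wedge,plank,node,gear,tube,reel,grate,drum]

Answer: none none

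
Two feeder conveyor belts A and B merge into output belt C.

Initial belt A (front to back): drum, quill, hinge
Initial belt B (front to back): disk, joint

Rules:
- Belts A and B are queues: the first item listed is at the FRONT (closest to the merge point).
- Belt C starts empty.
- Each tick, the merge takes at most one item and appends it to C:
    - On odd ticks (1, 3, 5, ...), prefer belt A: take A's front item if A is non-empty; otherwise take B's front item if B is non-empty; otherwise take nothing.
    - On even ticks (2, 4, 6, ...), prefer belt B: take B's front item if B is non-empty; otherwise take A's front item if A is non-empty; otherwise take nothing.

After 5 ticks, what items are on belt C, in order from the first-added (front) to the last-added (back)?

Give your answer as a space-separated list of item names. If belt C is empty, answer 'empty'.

Tick 1: prefer A, take drum from A; A=[quill,hinge] B=[disk,joint] C=[drum]
Tick 2: prefer B, take disk from B; A=[quill,hinge] B=[joint] C=[drum,disk]
Tick 3: prefer A, take quill from A; A=[hinge] B=[joint] C=[drum,disk,quill]
Tick 4: prefer B, take joint from B; A=[hinge] B=[-] C=[drum,disk,quill,joint]
Tick 5: prefer A, take hinge from A; A=[-] B=[-] C=[drum,disk,quill,joint,hinge]

Answer: drum disk quill joint hinge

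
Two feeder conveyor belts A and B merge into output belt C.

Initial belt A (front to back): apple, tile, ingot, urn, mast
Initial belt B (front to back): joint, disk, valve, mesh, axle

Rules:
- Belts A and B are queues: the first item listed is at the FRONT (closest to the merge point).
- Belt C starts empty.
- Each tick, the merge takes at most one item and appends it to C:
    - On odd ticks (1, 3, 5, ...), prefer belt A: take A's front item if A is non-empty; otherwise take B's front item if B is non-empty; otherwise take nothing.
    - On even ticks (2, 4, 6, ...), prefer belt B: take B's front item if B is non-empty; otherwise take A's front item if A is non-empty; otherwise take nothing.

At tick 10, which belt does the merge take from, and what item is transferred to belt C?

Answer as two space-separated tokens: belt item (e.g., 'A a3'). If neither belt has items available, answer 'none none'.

Answer: B axle

Derivation:
Tick 1: prefer A, take apple from A; A=[tile,ingot,urn,mast] B=[joint,disk,valve,mesh,axle] C=[apple]
Tick 2: prefer B, take joint from B; A=[tile,ingot,urn,mast] B=[disk,valve,mesh,axle] C=[apple,joint]
Tick 3: prefer A, take tile from A; A=[ingot,urn,mast] B=[disk,valve,mesh,axle] C=[apple,joint,tile]
Tick 4: prefer B, take disk from B; A=[ingot,urn,mast] B=[valve,mesh,axle] C=[apple,joint,tile,disk]
Tick 5: prefer A, take ingot from A; A=[urn,mast] B=[valve,mesh,axle] C=[apple,joint,tile,disk,ingot]
Tick 6: prefer B, take valve from B; A=[urn,mast] B=[mesh,axle] C=[apple,joint,tile,disk,ingot,valve]
Tick 7: prefer A, take urn from A; A=[mast] B=[mesh,axle] C=[apple,joint,tile,disk,ingot,valve,urn]
Tick 8: prefer B, take mesh from B; A=[mast] B=[axle] C=[apple,joint,tile,disk,ingot,valve,urn,mesh]
Tick 9: prefer A, take mast from A; A=[-] B=[axle] C=[apple,joint,tile,disk,ingot,valve,urn,mesh,mast]
Tick 10: prefer B, take axle from B; A=[-] B=[-] C=[apple,joint,tile,disk,ingot,valve,urn,mesh,mast,axle]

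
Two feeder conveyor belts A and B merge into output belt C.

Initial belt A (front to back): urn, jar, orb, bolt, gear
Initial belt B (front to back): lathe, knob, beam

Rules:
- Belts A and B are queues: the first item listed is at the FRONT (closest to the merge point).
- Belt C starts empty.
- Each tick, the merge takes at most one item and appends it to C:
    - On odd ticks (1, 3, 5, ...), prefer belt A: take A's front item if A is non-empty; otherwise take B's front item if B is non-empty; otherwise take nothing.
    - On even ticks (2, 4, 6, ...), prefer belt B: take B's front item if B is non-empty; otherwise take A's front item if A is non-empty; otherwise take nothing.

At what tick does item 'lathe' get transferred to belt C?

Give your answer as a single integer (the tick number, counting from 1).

Tick 1: prefer A, take urn from A; A=[jar,orb,bolt,gear] B=[lathe,knob,beam] C=[urn]
Tick 2: prefer B, take lathe from B; A=[jar,orb,bolt,gear] B=[knob,beam] C=[urn,lathe]

Answer: 2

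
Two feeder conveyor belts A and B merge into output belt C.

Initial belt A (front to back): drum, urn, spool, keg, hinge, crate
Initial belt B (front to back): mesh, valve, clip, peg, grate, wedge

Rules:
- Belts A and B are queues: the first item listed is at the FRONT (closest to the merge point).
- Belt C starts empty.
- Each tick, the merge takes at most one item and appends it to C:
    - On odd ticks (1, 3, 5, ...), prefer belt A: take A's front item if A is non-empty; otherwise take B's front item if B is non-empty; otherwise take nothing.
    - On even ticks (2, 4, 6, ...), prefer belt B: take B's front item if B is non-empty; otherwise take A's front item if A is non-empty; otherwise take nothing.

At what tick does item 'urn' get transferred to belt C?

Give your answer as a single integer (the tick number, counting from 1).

Answer: 3

Derivation:
Tick 1: prefer A, take drum from A; A=[urn,spool,keg,hinge,crate] B=[mesh,valve,clip,peg,grate,wedge] C=[drum]
Tick 2: prefer B, take mesh from B; A=[urn,spool,keg,hinge,crate] B=[valve,clip,peg,grate,wedge] C=[drum,mesh]
Tick 3: prefer A, take urn from A; A=[spool,keg,hinge,crate] B=[valve,clip,peg,grate,wedge] C=[drum,mesh,urn]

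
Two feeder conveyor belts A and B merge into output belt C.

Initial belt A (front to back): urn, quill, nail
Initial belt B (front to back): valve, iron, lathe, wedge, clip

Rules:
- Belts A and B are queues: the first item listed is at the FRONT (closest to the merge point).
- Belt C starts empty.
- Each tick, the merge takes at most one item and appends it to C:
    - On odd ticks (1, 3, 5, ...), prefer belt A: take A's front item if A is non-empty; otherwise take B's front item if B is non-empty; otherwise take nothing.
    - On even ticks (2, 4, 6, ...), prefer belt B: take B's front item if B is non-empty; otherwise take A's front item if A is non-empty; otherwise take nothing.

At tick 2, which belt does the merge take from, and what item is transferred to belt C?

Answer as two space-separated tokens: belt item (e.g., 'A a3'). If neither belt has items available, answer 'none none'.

Tick 1: prefer A, take urn from A; A=[quill,nail] B=[valve,iron,lathe,wedge,clip] C=[urn]
Tick 2: prefer B, take valve from B; A=[quill,nail] B=[iron,lathe,wedge,clip] C=[urn,valve]

Answer: B valve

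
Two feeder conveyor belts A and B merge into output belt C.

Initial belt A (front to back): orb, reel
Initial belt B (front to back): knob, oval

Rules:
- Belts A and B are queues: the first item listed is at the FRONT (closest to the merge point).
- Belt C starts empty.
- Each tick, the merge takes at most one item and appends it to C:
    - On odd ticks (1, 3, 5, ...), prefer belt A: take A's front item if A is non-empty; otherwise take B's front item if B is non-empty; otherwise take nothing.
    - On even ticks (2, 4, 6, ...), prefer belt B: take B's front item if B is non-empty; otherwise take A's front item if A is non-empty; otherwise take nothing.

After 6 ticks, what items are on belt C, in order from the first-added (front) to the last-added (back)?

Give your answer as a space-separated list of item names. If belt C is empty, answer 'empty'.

Answer: orb knob reel oval

Derivation:
Tick 1: prefer A, take orb from A; A=[reel] B=[knob,oval] C=[orb]
Tick 2: prefer B, take knob from B; A=[reel] B=[oval] C=[orb,knob]
Tick 3: prefer A, take reel from A; A=[-] B=[oval] C=[orb,knob,reel]
Tick 4: prefer B, take oval from B; A=[-] B=[-] C=[orb,knob,reel,oval]
Tick 5: prefer A, both empty, nothing taken; A=[-] B=[-] C=[orb,knob,reel,oval]
Tick 6: prefer B, both empty, nothing taken; A=[-] B=[-] C=[orb,knob,reel,oval]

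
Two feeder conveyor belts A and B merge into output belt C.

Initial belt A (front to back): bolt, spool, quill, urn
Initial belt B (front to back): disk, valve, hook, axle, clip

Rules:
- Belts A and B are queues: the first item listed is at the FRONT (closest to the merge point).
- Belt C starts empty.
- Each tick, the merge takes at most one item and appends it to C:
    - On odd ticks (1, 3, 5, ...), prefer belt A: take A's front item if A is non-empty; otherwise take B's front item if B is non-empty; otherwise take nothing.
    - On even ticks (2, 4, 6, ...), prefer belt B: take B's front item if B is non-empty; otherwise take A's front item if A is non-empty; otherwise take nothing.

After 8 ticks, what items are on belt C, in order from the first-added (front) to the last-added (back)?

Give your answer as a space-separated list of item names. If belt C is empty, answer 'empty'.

Tick 1: prefer A, take bolt from A; A=[spool,quill,urn] B=[disk,valve,hook,axle,clip] C=[bolt]
Tick 2: prefer B, take disk from B; A=[spool,quill,urn] B=[valve,hook,axle,clip] C=[bolt,disk]
Tick 3: prefer A, take spool from A; A=[quill,urn] B=[valve,hook,axle,clip] C=[bolt,disk,spool]
Tick 4: prefer B, take valve from B; A=[quill,urn] B=[hook,axle,clip] C=[bolt,disk,spool,valve]
Tick 5: prefer A, take quill from A; A=[urn] B=[hook,axle,clip] C=[bolt,disk,spool,valve,quill]
Tick 6: prefer B, take hook from B; A=[urn] B=[axle,clip] C=[bolt,disk,spool,valve,quill,hook]
Tick 7: prefer A, take urn from A; A=[-] B=[axle,clip] C=[bolt,disk,spool,valve,quill,hook,urn]
Tick 8: prefer B, take axle from B; A=[-] B=[clip] C=[bolt,disk,spool,valve,quill,hook,urn,axle]

Answer: bolt disk spool valve quill hook urn axle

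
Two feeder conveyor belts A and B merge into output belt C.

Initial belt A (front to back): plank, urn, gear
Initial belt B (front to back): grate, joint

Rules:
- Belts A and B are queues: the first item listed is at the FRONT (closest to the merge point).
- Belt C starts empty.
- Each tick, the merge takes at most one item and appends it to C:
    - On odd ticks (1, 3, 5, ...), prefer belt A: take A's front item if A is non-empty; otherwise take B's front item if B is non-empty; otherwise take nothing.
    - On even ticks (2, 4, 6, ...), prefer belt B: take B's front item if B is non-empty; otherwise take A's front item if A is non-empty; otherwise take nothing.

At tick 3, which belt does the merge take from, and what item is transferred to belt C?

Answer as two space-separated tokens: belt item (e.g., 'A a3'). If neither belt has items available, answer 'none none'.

Tick 1: prefer A, take plank from A; A=[urn,gear] B=[grate,joint] C=[plank]
Tick 2: prefer B, take grate from B; A=[urn,gear] B=[joint] C=[plank,grate]
Tick 3: prefer A, take urn from A; A=[gear] B=[joint] C=[plank,grate,urn]

Answer: A urn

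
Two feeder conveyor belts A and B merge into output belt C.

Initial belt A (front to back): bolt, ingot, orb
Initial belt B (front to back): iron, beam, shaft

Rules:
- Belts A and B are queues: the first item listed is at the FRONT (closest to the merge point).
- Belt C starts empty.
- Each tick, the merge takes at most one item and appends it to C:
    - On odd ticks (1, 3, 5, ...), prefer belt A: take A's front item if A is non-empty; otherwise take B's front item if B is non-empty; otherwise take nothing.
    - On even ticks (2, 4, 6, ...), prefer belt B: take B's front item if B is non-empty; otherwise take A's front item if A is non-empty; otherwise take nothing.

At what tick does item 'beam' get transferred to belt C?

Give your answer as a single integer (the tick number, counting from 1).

Answer: 4

Derivation:
Tick 1: prefer A, take bolt from A; A=[ingot,orb] B=[iron,beam,shaft] C=[bolt]
Tick 2: prefer B, take iron from B; A=[ingot,orb] B=[beam,shaft] C=[bolt,iron]
Tick 3: prefer A, take ingot from A; A=[orb] B=[beam,shaft] C=[bolt,iron,ingot]
Tick 4: prefer B, take beam from B; A=[orb] B=[shaft] C=[bolt,iron,ingot,beam]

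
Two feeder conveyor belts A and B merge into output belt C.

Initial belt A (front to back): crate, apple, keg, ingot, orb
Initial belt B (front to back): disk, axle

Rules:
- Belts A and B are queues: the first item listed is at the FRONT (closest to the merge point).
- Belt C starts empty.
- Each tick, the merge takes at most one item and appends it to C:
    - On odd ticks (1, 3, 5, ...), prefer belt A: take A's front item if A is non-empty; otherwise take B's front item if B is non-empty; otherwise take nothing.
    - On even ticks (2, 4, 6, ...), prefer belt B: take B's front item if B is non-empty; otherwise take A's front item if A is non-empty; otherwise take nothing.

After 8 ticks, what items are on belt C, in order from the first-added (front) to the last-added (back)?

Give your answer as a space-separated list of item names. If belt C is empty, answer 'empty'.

Answer: crate disk apple axle keg ingot orb

Derivation:
Tick 1: prefer A, take crate from A; A=[apple,keg,ingot,orb] B=[disk,axle] C=[crate]
Tick 2: prefer B, take disk from B; A=[apple,keg,ingot,orb] B=[axle] C=[crate,disk]
Tick 3: prefer A, take apple from A; A=[keg,ingot,orb] B=[axle] C=[crate,disk,apple]
Tick 4: prefer B, take axle from B; A=[keg,ingot,orb] B=[-] C=[crate,disk,apple,axle]
Tick 5: prefer A, take keg from A; A=[ingot,orb] B=[-] C=[crate,disk,apple,axle,keg]
Tick 6: prefer B, take ingot from A; A=[orb] B=[-] C=[crate,disk,apple,axle,keg,ingot]
Tick 7: prefer A, take orb from A; A=[-] B=[-] C=[crate,disk,apple,axle,keg,ingot,orb]
Tick 8: prefer B, both empty, nothing taken; A=[-] B=[-] C=[crate,disk,apple,axle,keg,ingot,orb]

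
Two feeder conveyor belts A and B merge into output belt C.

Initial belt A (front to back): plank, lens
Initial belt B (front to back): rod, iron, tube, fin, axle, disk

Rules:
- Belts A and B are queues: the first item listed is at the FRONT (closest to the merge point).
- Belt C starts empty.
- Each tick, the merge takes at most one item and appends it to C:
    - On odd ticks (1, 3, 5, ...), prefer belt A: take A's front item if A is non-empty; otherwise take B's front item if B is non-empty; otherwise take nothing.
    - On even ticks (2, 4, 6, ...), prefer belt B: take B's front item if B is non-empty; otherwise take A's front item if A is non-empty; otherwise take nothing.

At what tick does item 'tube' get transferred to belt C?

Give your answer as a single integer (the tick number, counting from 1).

Tick 1: prefer A, take plank from A; A=[lens] B=[rod,iron,tube,fin,axle,disk] C=[plank]
Tick 2: prefer B, take rod from B; A=[lens] B=[iron,tube,fin,axle,disk] C=[plank,rod]
Tick 3: prefer A, take lens from A; A=[-] B=[iron,tube,fin,axle,disk] C=[plank,rod,lens]
Tick 4: prefer B, take iron from B; A=[-] B=[tube,fin,axle,disk] C=[plank,rod,lens,iron]
Tick 5: prefer A, take tube from B; A=[-] B=[fin,axle,disk] C=[plank,rod,lens,iron,tube]

Answer: 5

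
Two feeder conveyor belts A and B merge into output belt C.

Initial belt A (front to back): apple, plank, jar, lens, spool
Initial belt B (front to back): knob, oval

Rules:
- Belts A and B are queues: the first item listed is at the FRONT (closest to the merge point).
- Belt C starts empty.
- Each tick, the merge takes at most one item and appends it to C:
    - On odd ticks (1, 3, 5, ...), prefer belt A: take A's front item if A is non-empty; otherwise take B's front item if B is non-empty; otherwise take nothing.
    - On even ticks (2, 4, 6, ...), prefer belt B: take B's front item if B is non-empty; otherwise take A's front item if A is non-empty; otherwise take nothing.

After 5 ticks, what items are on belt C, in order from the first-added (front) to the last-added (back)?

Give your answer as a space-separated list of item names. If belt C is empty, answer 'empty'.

Answer: apple knob plank oval jar

Derivation:
Tick 1: prefer A, take apple from A; A=[plank,jar,lens,spool] B=[knob,oval] C=[apple]
Tick 2: prefer B, take knob from B; A=[plank,jar,lens,spool] B=[oval] C=[apple,knob]
Tick 3: prefer A, take plank from A; A=[jar,lens,spool] B=[oval] C=[apple,knob,plank]
Tick 4: prefer B, take oval from B; A=[jar,lens,spool] B=[-] C=[apple,knob,plank,oval]
Tick 5: prefer A, take jar from A; A=[lens,spool] B=[-] C=[apple,knob,plank,oval,jar]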